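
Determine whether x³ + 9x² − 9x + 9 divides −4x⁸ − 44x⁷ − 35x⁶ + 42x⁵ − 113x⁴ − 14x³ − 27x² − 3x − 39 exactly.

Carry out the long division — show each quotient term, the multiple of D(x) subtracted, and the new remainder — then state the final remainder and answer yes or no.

Step 1: lead(−4x⁸ − 44x⁷ − 35x⁶ + 42x⁵ − 113x⁴ − 14x³ − 27x² − 3x − 39) ÷ lead(D) = −4x⁸ ÷ x³ = −4x⁵. Subtract (−4x⁵)·D = −4x⁸ − 36x⁷ + 36x⁶ − 36x⁵. Remainder: −8x⁷ − 71x⁶ + 78x⁵ − 113x⁴ − 14x³ − 27x² − 3x − 39.
Step 2: lead(−8x⁷ − 71x⁶ + 78x⁵ − 113x⁴ − 14x³ − 27x² − 3x − 39) ÷ lead(D) = −8x⁷ ÷ x³ = −8x⁴. Subtract (−8x⁴)·D = −8x⁷ − 72x⁶ + 72x⁵ − 72x⁴. Remainder: x⁶ + 6x⁵ − 41x⁴ − 14x³ − 27x² − 3x − 39.
Step 3: lead(x⁶ + 6x⁵ − 41x⁴ − 14x³ − 27x² − 3x − 39) ÷ lead(D) = x⁶ ÷ x³ = x³. Subtract (x³)·D = x⁶ + 9x⁵ − 9x⁴ + 9x³. Remainder: −3x⁵ − 32x⁴ − 23x³ − 27x² − 3x − 39.
Step 4: lead(−3x⁵ − 32x⁴ − 23x³ − 27x² − 3x − 39) ÷ lead(D) = −3x⁵ ÷ x³ = −3x². Subtract (−3x²)·D = −3x⁵ − 27x⁴ + 27x³ − 27x². Remainder: −5x⁴ − 50x³ − 3x − 39.
Step 5: lead(−5x⁴ − 50x³ − 3x − 39) ÷ lead(D) = −5x⁴ ÷ x³ = −5x. Subtract (−5x)·D = −5x⁴ − 45x³ + 45x² − 45x. Remainder: −5x³ − 45x² + 42x − 39.
Step 6: lead(−5x³ − 45x² + 42x − 39) ÷ lead(D) = −5x³ ÷ x³ = −5. Subtract (−5)·D = −5x³ − 45x² + 45x − 45. Remainder: −3x + 6.

R(x) = −3x + 6, so D(x) is not a factor of P(x). no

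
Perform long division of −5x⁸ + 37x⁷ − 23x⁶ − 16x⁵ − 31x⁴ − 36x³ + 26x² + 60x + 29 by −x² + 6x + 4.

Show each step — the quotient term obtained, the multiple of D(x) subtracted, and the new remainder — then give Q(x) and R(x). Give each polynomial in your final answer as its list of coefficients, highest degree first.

Q = [5, -7, 1, -6, -1, 6, 6]; R = [5]

Step 1: lead(−5x⁸ + 37x⁷ − 23x⁶ − 16x⁵ − 31x⁴ − 36x³ + 26x² + 60x + 29) ÷ lead(D) = −5x⁸ ÷ −x² = 5x⁶. Subtract (5x⁶)·D = −5x⁸ + 30x⁷ + 20x⁶. Remainder: 7x⁷ − 43x⁶ − 16x⁵ − 31x⁴ − 36x³ + 26x² + 60x + 29.
Step 2: lead(7x⁷ − 43x⁶ − 16x⁵ − 31x⁴ − 36x³ + 26x² + 60x + 29) ÷ lead(D) = 7x⁷ ÷ −x² = −7x⁵. Subtract (−7x⁵)·D = 7x⁷ − 42x⁶ − 28x⁵. Remainder: −x⁶ + 12x⁵ − 31x⁴ − 36x³ + 26x² + 60x + 29.
Step 3: lead(−x⁶ + 12x⁵ − 31x⁴ − 36x³ + 26x² + 60x + 29) ÷ lead(D) = −x⁶ ÷ −x² = x⁴. Subtract (x⁴)·D = −x⁶ + 6x⁵ + 4x⁴. Remainder: 6x⁵ − 35x⁴ − 36x³ + 26x² + 60x + 29.
Step 4: lead(6x⁵ − 35x⁴ − 36x³ + 26x² + 60x + 29) ÷ lead(D) = 6x⁵ ÷ −x² = −6x³. Subtract (−6x³)·D = 6x⁵ − 36x⁴ − 24x³. Remainder: x⁴ − 12x³ + 26x² + 60x + 29.
Step 5: lead(x⁴ − 12x³ + 26x² + 60x + 29) ÷ lead(D) = x⁴ ÷ −x² = −x². Subtract (−x²)·D = x⁴ − 6x³ − 4x². Remainder: −6x³ + 30x² + 60x + 29.
Step 6: lead(−6x³ + 30x² + 60x + 29) ÷ lead(D) = −6x³ ÷ −x² = 6x. Subtract (6x)·D = −6x³ + 36x² + 24x. Remainder: −6x² + 36x + 29.
Step 7: lead(−6x² + 36x + 29) ÷ lead(D) = −6x² ÷ −x² = 6. Subtract (6)·D = −6x² + 36x + 24. Remainder: 5.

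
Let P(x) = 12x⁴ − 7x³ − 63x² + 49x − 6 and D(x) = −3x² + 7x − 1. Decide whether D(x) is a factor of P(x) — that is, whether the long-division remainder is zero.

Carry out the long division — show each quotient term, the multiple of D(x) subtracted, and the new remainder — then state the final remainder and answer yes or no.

Step 1: lead(12x⁴ − 7x³ − 63x² + 49x − 6) ÷ lead(D) = 12x⁴ ÷ −3x² = −4x². Subtract (−4x²)·D = 12x⁴ − 28x³ + 4x². Remainder: 21x³ − 67x² + 49x − 6.
Step 2: lead(21x³ − 67x² + 49x − 6) ÷ lead(D) = 21x³ ÷ −3x² = −7x. Subtract (−7x)·D = 21x³ − 49x² + 7x. Remainder: −18x² + 42x − 6.
Step 3: lead(−18x² + 42x − 6) ÷ lead(D) = −18x² ÷ −3x² = 6. Subtract (6)·D = −18x² + 42x − 6. Remainder: 0.

R(x) = 0, so D(x) is a factor of P(x). yes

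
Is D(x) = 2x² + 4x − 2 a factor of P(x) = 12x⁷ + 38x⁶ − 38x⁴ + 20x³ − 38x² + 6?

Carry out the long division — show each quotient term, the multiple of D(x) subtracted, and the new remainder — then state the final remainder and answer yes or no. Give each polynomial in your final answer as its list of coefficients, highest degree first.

R = [0], so D(x) is a factor of P(x). yes

Step 1: lead(12x⁷ + 38x⁶ − 38x⁴ + 20x³ − 38x² + 6) ÷ lead(D) = 12x⁷ ÷ 2x² = 6x⁵. Subtract (6x⁵)·D = 12x⁷ + 24x⁶ − 12x⁵. Remainder: 14x⁶ + 12x⁵ − 38x⁴ + 20x³ − 38x² + 6.
Step 2: lead(14x⁶ + 12x⁵ − 38x⁴ + 20x³ − 38x² + 6) ÷ lead(D) = 14x⁶ ÷ 2x² = 7x⁴. Subtract (7x⁴)·D = 14x⁶ + 28x⁵ − 14x⁴. Remainder: −16x⁵ − 24x⁴ + 20x³ − 38x² + 6.
Step 3: lead(−16x⁵ − 24x⁴ + 20x³ − 38x² + 6) ÷ lead(D) = −16x⁵ ÷ 2x² = −8x³. Subtract (−8x³)·D = −16x⁵ − 32x⁴ + 16x³. Remainder: 8x⁴ + 4x³ − 38x² + 6.
Step 4: lead(8x⁴ + 4x³ − 38x² + 6) ÷ lead(D) = 8x⁴ ÷ 2x² = 4x². Subtract (4x²)·D = 8x⁴ + 16x³ − 8x². Remainder: −12x³ − 30x² + 6.
Step 5: lead(−12x³ − 30x² + 6) ÷ lead(D) = −12x³ ÷ 2x² = −6x. Subtract (−6x)·D = −12x³ − 24x² + 12x. Remainder: −6x² − 12x + 6.
Step 6: lead(−6x² − 12x + 6) ÷ lead(D) = −6x² ÷ 2x² = −3. Subtract (−3)·D = −6x² − 12x + 6. Remainder: 0.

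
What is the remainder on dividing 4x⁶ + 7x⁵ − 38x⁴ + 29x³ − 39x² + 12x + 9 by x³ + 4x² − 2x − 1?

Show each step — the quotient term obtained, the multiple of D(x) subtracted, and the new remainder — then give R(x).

Step 1: lead(4x⁶ + 7x⁵ − 38x⁴ + 29x³ − 39x² + 12x + 9) ÷ lead(D) = 4x⁶ ÷ x³ = 4x³. Subtract (4x³)·D = 4x⁶ + 16x⁵ − 8x⁴ − 4x³. Remainder: −9x⁵ − 30x⁴ + 33x³ − 39x² + 12x + 9.
Step 2: lead(−9x⁵ − 30x⁴ + 33x³ − 39x² + 12x + 9) ÷ lead(D) = −9x⁵ ÷ x³ = −9x². Subtract (−9x²)·D = −9x⁵ − 36x⁴ + 18x³ + 9x². Remainder: 6x⁴ + 15x³ − 48x² + 12x + 9.
Step 3: lead(6x⁴ + 15x³ − 48x² + 12x + 9) ÷ lead(D) = 6x⁴ ÷ x³ = 6x. Subtract (6x)·D = 6x⁴ + 24x³ − 12x² − 6x. Remainder: −9x³ − 36x² + 18x + 9.
Step 4: lead(−9x³ − 36x² + 18x + 9) ÷ lead(D) = −9x³ ÷ x³ = −9. Subtract (−9)·D = −9x³ − 36x² + 18x + 9. Remainder: 0.

R(x) = 0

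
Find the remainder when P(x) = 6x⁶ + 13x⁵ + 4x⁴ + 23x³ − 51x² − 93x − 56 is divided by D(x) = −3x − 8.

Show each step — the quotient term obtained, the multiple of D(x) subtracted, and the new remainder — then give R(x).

R(x) = 0

Step 1: lead(6x⁶ + 13x⁵ + 4x⁴ + 23x³ − 51x² − 93x − 56) ÷ lead(D) = 6x⁶ ÷ −3x = −2x⁵. Subtract (−2x⁵)·D = 6x⁶ + 16x⁵. Remainder: −3x⁵ + 4x⁴ + 23x³ − 51x² − 93x − 56.
Step 2: lead(−3x⁵ + 4x⁴ + 23x³ − 51x² − 93x − 56) ÷ lead(D) = −3x⁵ ÷ −3x = x⁴. Subtract (x⁴)·D = −3x⁵ − 8x⁴. Remainder: 12x⁴ + 23x³ − 51x² − 93x − 56.
Step 3: lead(12x⁴ + 23x³ − 51x² − 93x − 56) ÷ lead(D) = 12x⁴ ÷ −3x = −4x³. Subtract (−4x³)·D = 12x⁴ + 32x³. Remainder: −9x³ − 51x² − 93x − 56.
Step 4: lead(−9x³ − 51x² − 93x − 56) ÷ lead(D) = −9x³ ÷ −3x = 3x². Subtract (3x²)·D = −9x³ − 24x². Remainder: −27x² − 93x − 56.
Step 5: lead(−27x² − 93x − 56) ÷ lead(D) = −27x² ÷ −3x = 9x. Subtract (9x)·D = −27x² − 72x. Remainder: −21x − 56.
Step 6: lead(−21x − 56) ÷ lead(D) = −21x ÷ −3x = 7. Subtract (7)·D = −21x − 56. Remainder: 0.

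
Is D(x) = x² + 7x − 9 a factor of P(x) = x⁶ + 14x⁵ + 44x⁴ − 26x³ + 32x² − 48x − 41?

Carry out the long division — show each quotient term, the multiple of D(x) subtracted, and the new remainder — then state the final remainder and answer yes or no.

R(x) = −2x + 4, so D(x) is not a factor of P(x). no

Step 1: lead(x⁶ + 14x⁵ + 44x⁴ − 26x³ + 32x² − 48x − 41) ÷ lead(D) = x⁶ ÷ x² = x⁴. Subtract (x⁴)·D = x⁶ + 7x⁵ − 9x⁴. Remainder: 7x⁵ + 53x⁴ − 26x³ + 32x² − 48x − 41.
Step 2: lead(7x⁵ + 53x⁴ − 26x³ + 32x² − 48x − 41) ÷ lead(D) = 7x⁵ ÷ x² = 7x³. Subtract (7x³)·D = 7x⁵ + 49x⁴ − 63x³. Remainder: 4x⁴ + 37x³ + 32x² − 48x − 41.
Step 3: lead(4x⁴ + 37x³ + 32x² − 48x − 41) ÷ lead(D) = 4x⁴ ÷ x² = 4x². Subtract (4x²)·D = 4x⁴ + 28x³ − 36x². Remainder: 9x³ + 68x² − 48x − 41.
Step 4: lead(9x³ + 68x² − 48x − 41) ÷ lead(D) = 9x³ ÷ x² = 9x. Subtract (9x)·D = 9x³ + 63x² − 81x. Remainder: 5x² + 33x − 41.
Step 5: lead(5x² + 33x − 41) ÷ lead(D) = 5x² ÷ x² = 5. Subtract (5)·D = 5x² + 35x − 45. Remainder: −2x + 4.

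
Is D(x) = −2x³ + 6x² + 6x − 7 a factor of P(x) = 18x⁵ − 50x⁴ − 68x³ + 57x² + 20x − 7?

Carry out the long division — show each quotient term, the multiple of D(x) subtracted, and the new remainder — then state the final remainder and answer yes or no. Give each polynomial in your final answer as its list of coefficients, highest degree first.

R = [0], so D(x) is a factor of P(x). yes

Step 1: lead(18x⁵ − 50x⁴ − 68x³ + 57x² + 20x − 7) ÷ lead(D) = 18x⁵ ÷ −2x³ = −9x². Subtract (−9x²)·D = 18x⁵ − 54x⁴ − 54x³ + 63x². Remainder: 4x⁴ − 14x³ − 6x² + 20x − 7.
Step 2: lead(4x⁴ − 14x³ − 6x² + 20x − 7) ÷ lead(D) = 4x⁴ ÷ −2x³ = −2x. Subtract (−2x)·D = 4x⁴ − 12x³ − 12x² + 14x. Remainder: −2x³ + 6x² + 6x − 7.
Step 3: lead(−2x³ + 6x² + 6x − 7) ÷ lead(D) = −2x³ ÷ −2x³ = 1. Subtract (1)·D = −2x³ + 6x² + 6x − 7. Remainder: 0.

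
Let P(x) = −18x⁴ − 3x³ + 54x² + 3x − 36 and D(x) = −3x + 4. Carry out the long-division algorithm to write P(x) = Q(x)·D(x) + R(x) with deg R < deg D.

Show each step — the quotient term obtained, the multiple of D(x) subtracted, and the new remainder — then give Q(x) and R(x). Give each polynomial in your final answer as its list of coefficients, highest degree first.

Q = [6, 9, -6, -9]; R = [0]

Step 1: lead(−18x⁴ − 3x³ + 54x² + 3x − 36) ÷ lead(D) = −18x⁴ ÷ −3x = 6x³. Subtract (6x³)·D = −18x⁴ + 24x³. Remainder: −27x³ + 54x² + 3x − 36.
Step 2: lead(−27x³ + 54x² + 3x − 36) ÷ lead(D) = −27x³ ÷ −3x = 9x². Subtract (9x²)·D = −27x³ + 36x². Remainder: 18x² + 3x − 36.
Step 3: lead(18x² + 3x − 36) ÷ lead(D) = 18x² ÷ −3x = −6x. Subtract (−6x)·D = 18x² − 24x. Remainder: 27x − 36.
Step 4: lead(27x − 36) ÷ lead(D) = 27x ÷ −3x = −9. Subtract (−9)·D = 27x − 36. Remainder: 0.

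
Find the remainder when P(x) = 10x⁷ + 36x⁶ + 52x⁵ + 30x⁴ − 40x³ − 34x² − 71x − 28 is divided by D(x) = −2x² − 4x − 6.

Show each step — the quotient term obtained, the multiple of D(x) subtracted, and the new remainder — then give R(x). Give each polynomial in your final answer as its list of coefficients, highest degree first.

Step 1: lead(10x⁷ + 36x⁶ + 52x⁵ + 30x⁴ − 40x³ − 34x² − 71x − 28) ÷ lead(D) = 10x⁷ ÷ −2x² = −5x⁵. Subtract (−5x⁵)·D = 10x⁷ + 20x⁶ + 30x⁵. Remainder: 16x⁶ + 22x⁵ + 30x⁴ − 40x³ − 34x² − 71x − 28.
Step 2: lead(16x⁶ + 22x⁵ + 30x⁴ − 40x³ − 34x² − 71x − 28) ÷ lead(D) = 16x⁶ ÷ −2x² = −8x⁴. Subtract (−8x⁴)·D = 16x⁶ + 32x⁵ + 48x⁴. Remainder: −10x⁵ − 18x⁴ − 40x³ − 34x² − 71x − 28.
Step 3: lead(−10x⁵ − 18x⁴ − 40x³ − 34x² − 71x − 28) ÷ lead(D) = −10x⁵ ÷ −2x² = 5x³. Subtract (5x³)·D = −10x⁵ − 20x⁴ − 30x³. Remainder: 2x⁴ − 10x³ − 34x² − 71x − 28.
Step 4: lead(2x⁴ − 10x³ − 34x² − 71x − 28) ÷ lead(D) = 2x⁴ ÷ −2x² = −x². Subtract (−x²)·D = 2x⁴ + 4x³ + 6x². Remainder: −14x³ − 40x² − 71x − 28.
Step 5: lead(−14x³ − 40x² − 71x − 28) ÷ lead(D) = −14x³ ÷ −2x² = 7x. Subtract (7x)·D = −14x³ − 28x² − 42x. Remainder: −12x² − 29x − 28.
Step 6: lead(−12x² − 29x − 28) ÷ lead(D) = −12x² ÷ −2x² = 6. Subtract (6)·D = −12x² − 24x − 36. Remainder: −5x + 8.

R = [-5, 8]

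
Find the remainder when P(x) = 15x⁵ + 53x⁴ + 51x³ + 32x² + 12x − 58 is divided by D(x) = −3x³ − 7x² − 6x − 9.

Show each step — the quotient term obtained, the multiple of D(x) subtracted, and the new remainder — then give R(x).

Step 1: lead(15x⁵ + 53x⁴ + 51x³ + 32x² + 12x − 58) ÷ lead(D) = 15x⁵ ÷ −3x³ = −5x². Subtract (−5x²)·D = 15x⁵ + 35x⁴ + 30x³ + 45x². Remainder: 18x⁴ + 21x³ − 13x² + 12x − 58.
Step 2: lead(18x⁴ + 21x³ − 13x² + 12x − 58) ÷ lead(D) = 18x⁴ ÷ −3x³ = −6x. Subtract (−6x)·D = 18x⁴ + 42x³ + 36x² + 54x. Remainder: −21x³ − 49x² − 42x − 58.
Step 3: lead(−21x³ − 49x² − 42x − 58) ÷ lead(D) = −21x³ ÷ −3x³ = 7. Subtract (7)·D = −21x³ − 49x² − 42x − 63. Remainder: 5.

R(x) = 5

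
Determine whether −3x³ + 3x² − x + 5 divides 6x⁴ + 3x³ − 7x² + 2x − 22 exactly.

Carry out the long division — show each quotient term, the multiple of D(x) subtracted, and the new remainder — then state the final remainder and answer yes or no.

R(x) = 9x − 7, so D(x) is not a factor of P(x). no

Step 1: lead(6x⁴ + 3x³ − 7x² + 2x − 22) ÷ lead(D) = 6x⁴ ÷ −3x³ = −2x. Subtract (−2x)·D = 6x⁴ − 6x³ + 2x² − 10x. Remainder: 9x³ − 9x² + 12x − 22.
Step 2: lead(9x³ − 9x² + 12x − 22) ÷ lead(D) = 9x³ ÷ −3x³ = −3. Subtract (−3)·D = 9x³ − 9x² + 3x − 15. Remainder: 9x − 7.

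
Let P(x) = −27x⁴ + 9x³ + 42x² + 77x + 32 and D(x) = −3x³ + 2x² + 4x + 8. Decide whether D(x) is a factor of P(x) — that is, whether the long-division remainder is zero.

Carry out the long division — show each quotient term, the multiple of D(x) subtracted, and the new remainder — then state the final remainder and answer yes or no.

R(x) = −7x + 8, so D(x) is not a factor of P(x). no

Step 1: lead(−27x⁴ + 9x³ + 42x² + 77x + 32) ÷ lead(D) = −27x⁴ ÷ −3x³ = 9x. Subtract (9x)·D = −27x⁴ + 18x³ + 36x² + 72x. Remainder: −9x³ + 6x² + 5x + 32.
Step 2: lead(−9x³ + 6x² + 5x + 32) ÷ lead(D) = −9x³ ÷ −3x³ = 3. Subtract (3)·D = −9x³ + 6x² + 12x + 24. Remainder: −7x + 8.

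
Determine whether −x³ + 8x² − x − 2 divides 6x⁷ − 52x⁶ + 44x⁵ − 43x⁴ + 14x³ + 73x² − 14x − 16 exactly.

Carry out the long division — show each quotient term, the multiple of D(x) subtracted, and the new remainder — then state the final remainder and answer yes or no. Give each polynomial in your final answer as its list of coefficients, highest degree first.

R = [0], so D(x) is a factor of P(x). yes

Step 1: lead(6x⁷ − 52x⁶ + 44x⁵ − 43x⁴ + 14x³ + 73x² − 14x − 16) ÷ lead(D) = 6x⁷ ÷ −x³ = −6x⁴. Subtract (−6x⁴)·D = 6x⁷ − 48x⁶ + 6x⁵ + 12x⁴. Remainder: −4x⁶ + 38x⁵ − 55x⁴ + 14x³ + 73x² − 14x − 16.
Step 2: lead(−4x⁶ + 38x⁵ − 55x⁴ + 14x³ + 73x² − 14x − 16) ÷ lead(D) = −4x⁶ ÷ −x³ = 4x³. Subtract (4x³)·D = −4x⁶ + 32x⁵ − 4x⁴ − 8x³. Remainder: 6x⁵ − 51x⁴ + 22x³ + 73x² − 14x − 16.
Step 3: lead(6x⁵ − 51x⁴ + 22x³ + 73x² − 14x − 16) ÷ lead(D) = 6x⁵ ÷ −x³ = −6x². Subtract (−6x²)·D = 6x⁵ − 48x⁴ + 6x³ + 12x². Remainder: −3x⁴ + 16x³ + 61x² − 14x − 16.
Step 4: lead(−3x⁴ + 16x³ + 61x² − 14x − 16) ÷ lead(D) = −3x⁴ ÷ −x³ = 3x. Subtract (3x)·D = −3x⁴ + 24x³ − 3x² − 6x. Remainder: −8x³ + 64x² − 8x − 16.
Step 5: lead(−8x³ + 64x² − 8x − 16) ÷ lead(D) = −8x³ ÷ −x³ = 8. Subtract (8)·D = −8x³ + 64x² − 8x − 16. Remainder: 0.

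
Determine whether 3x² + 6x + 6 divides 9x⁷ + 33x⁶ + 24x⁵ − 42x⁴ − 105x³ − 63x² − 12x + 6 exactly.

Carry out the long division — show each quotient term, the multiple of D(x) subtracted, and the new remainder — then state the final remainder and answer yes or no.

Step 1: lead(9x⁷ + 33x⁶ + 24x⁵ − 42x⁴ − 105x³ − 63x² − 12x + 6) ÷ lead(D) = 9x⁷ ÷ 3x² = 3x⁵. Subtract (3x⁵)·D = 9x⁷ + 18x⁶ + 18x⁵. Remainder: 15x⁶ + 6x⁵ − 42x⁴ − 105x³ − 63x² − 12x + 6.
Step 2: lead(15x⁶ + 6x⁵ − 42x⁴ − 105x³ − 63x² − 12x + 6) ÷ lead(D) = 15x⁶ ÷ 3x² = 5x⁴. Subtract (5x⁴)·D = 15x⁶ + 30x⁵ + 30x⁴. Remainder: −24x⁵ − 72x⁴ − 105x³ − 63x² − 12x + 6.
Step 3: lead(−24x⁵ − 72x⁴ − 105x³ − 63x² − 12x + 6) ÷ lead(D) = −24x⁵ ÷ 3x² = −8x³. Subtract (−8x³)·D = −24x⁵ − 48x⁴ − 48x³. Remainder: −24x⁴ − 57x³ − 63x² − 12x + 6.
Step 4: lead(−24x⁴ − 57x³ − 63x² − 12x + 6) ÷ lead(D) = −24x⁴ ÷ 3x² = −8x². Subtract (−8x²)·D = −24x⁴ − 48x³ − 48x². Remainder: −9x³ − 15x² − 12x + 6.
Step 5: lead(−9x³ − 15x² − 12x + 6) ÷ lead(D) = −9x³ ÷ 3x² = −3x. Subtract (−3x)·D = −9x³ − 18x² − 18x. Remainder: 3x² + 6x + 6.
Step 6: lead(3x² + 6x + 6) ÷ lead(D) = 3x² ÷ 3x² = 1. Subtract (1)·D = 3x² + 6x + 6. Remainder: 0.

R(x) = 0, so D(x) is a factor of P(x). yes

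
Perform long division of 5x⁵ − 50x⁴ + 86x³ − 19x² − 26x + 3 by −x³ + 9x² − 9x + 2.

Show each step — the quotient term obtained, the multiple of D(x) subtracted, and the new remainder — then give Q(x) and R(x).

Q(x) = −5x² + 5x + 4; R(x) = −5

Step 1: lead(5x⁵ − 50x⁴ + 86x³ − 19x² − 26x + 3) ÷ lead(D) = 5x⁵ ÷ −x³ = −5x². Subtract (−5x²)·D = 5x⁵ − 45x⁴ + 45x³ − 10x². Remainder: −5x⁴ + 41x³ − 9x² − 26x + 3.
Step 2: lead(−5x⁴ + 41x³ − 9x² − 26x + 3) ÷ lead(D) = −5x⁴ ÷ −x³ = 5x. Subtract (5x)·D = −5x⁴ + 45x³ − 45x² + 10x. Remainder: −4x³ + 36x² − 36x + 3.
Step 3: lead(−4x³ + 36x² − 36x + 3) ÷ lead(D) = −4x³ ÷ −x³ = 4. Subtract (4)·D = −4x³ + 36x² − 36x + 8. Remainder: −5.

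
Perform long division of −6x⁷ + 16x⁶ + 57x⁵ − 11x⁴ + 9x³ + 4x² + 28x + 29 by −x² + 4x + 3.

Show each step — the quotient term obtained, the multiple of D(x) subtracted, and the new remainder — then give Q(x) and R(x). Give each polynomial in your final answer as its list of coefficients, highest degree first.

Q = [6, 8, -7, 7, -2, 9]; R = [-2, 2]

Step 1: lead(−6x⁷ + 16x⁶ + 57x⁵ − 11x⁴ + 9x³ + 4x² + 28x + 29) ÷ lead(D) = −6x⁷ ÷ −x² = 6x⁵. Subtract (6x⁵)·D = −6x⁷ + 24x⁶ + 18x⁵. Remainder: −8x⁶ + 39x⁵ − 11x⁴ + 9x³ + 4x² + 28x + 29.
Step 2: lead(−8x⁶ + 39x⁵ − 11x⁴ + 9x³ + 4x² + 28x + 29) ÷ lead(D) = −8x⁶ ÷ −x² = 8x⁴. Subtract (8x⁴)·D = −8x⁶ + 32x⁵ + 24x⁴. Remainder: 7x⁵ − 35x⁴ + 9x³ + 4x² + 28x + 29.
Step 3: lead(7x⁵ − 35x⁴ + 9x³ + 4x² + 28x + 29) ÷ lead(D) = 7x⁵ ÷ −x² = −7x³. Subtract (−7x³)·D = 7x⁵ − 28x⁴ − 21x³. Remainder: −7x⁴ + 30x³ + 4x² + 28x + 29.
Step 4: lead(−7x⁴ + 30x³ + 4x² + 28x + 29) ÷ lead(D) = −7x⁴ ÷ −x² = 7x². Subtract (7x²)·D = −7x⁴ + 28x³ + 21x². Remainder: 2x³ − 17x² + 28x + 29.
Step 5: lead(2x³ − 17x² + 28x + 29) ÷ lead(D) = 2x³ ÷ −x² = −2x. Subtract (−2x)·D = 2x³ − 8x² − 6x. Remainder: −9x² + 34x + 29.
Step 6: lead(−9x² + 34x + 29) ÷ lead(D) = −9x² ÷ −x² = 9. Subtract (9)·D = −9x² + 36x + 27. Remainder: −2x + 2.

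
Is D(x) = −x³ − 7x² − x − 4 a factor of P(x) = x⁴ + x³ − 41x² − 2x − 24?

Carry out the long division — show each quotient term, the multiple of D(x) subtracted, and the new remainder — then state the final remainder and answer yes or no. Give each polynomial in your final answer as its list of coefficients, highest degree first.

R = [0], so D(x) is a factor of P(x). yes

Step 1: lead(x⁴ + x³ − 41x² − 2x − 24) ÷ lead(D) = x⁴ ÷ −x³ = −x. Subtract (−x)·D = x⁴ + 7x³ + x² + 4x. Remainder: −6x³ − 42x² − 6x − 24.
Step 2: lead(−6x³ − 42x² − 6x − 24) ÷ lead(D) = −6x³ ÷ −x³ = 6. Subtract (6)·D = −6x³ − 42x² − 6x − 24. Remainder: 0.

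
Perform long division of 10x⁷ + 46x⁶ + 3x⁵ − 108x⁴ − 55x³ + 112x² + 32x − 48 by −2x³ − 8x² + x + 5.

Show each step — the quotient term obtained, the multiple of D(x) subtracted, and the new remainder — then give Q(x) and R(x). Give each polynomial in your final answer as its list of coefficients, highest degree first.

Step 1: lead(10x⁷ + 46x⁶ + 3x⁵ − 108x⁴ − 55x³ + 112x² + 32x − 48) ÷ lead(D) = 10x⁷ ÷ −2x³ = −5x⁴. Subtract (−5x⁴)·D = 10x⁷ + 40x⁶ − 5x⁵ − 25x⁴. Remainder: 6x⁶ + 8x⁵ − 83x⁴ − 55x³ + 112x² + 32x − 48.
Step 2: lead(6x⁶ + 8x⁵ − 83x⁴ − 55x³ + 112x² + 32x − 48) ÷ lead(D) = 6x⁶ ÷ −2x³ = −3x³. Subtract (−3x³)·D = 6x⁶ + 24x⁵ − 3x⁴ − 15x³. Remainder: −16x⁵ − 80x⁴ − 40x³ + 112x² + 32x − 48.
Step 3: lead(−16x⁵ − 80x⁴ − 40x³ + 112x² + 32x − 48) ÷ lead(D) = −16x⁵ ÷ −2x³ = 8x². Subtract (8x²)·D = −16x⁵ − 64x⁴ + 8x³ + 40x². Remainder: −16x⁴ − 48x³ + 72x² + 32x − 48.
Step 4: lead(−16x⁴ − 48x³ + 72x² + 32x − 48) ÷ lead(D) = −16x⁴ ÷ −2x³ = 8x. Subtract (8x)·D = −16x⁴ − 64x³ + 8x² + 40x. Remainder: 16x³ + 64x² − 8x − 48.
Step 5: lead(16x³ + 64x² − 8x − 48) ÷ lead(D) = 16x³ ÷ −2x³ = −8. Subtract (−8)·D = 16x³ + 64x² − 8x − 40. Remainder: −8.

Q = [-5, -3, 8, 8, -8]; R = [-8]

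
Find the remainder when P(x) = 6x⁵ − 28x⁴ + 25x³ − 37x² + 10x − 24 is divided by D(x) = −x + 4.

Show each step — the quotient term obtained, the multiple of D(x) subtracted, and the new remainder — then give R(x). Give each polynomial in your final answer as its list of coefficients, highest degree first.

Step 1: lead(6x⁵ − 28x⁴ + 25x³ − 37x² + 10x − 24) ÷ lead(D) = 6x⁵ ÷ −x = −6x⁴. Subtract (−6x⁴)·D = 6x⁵ − 24x⁴. Remainder: −4x⁴ + 25x³ − 37x² + 10x − 24.
Step 2: lead(−4x⁴ + 25x³ − 37x² + 10x − 24) ÷ lead(D) = −4x⁴ ÷ −x = 4x³. Subtract (4x³)·D = −4x⁴ + 16x³. Remainder: 9x³ − 37x² + 10x − 24.
Step 3: lead(9x³ − 37x² + 10x − 24) ÷ lead(D) = 9x³ ÷ −x = −9x². Subtract (−9x²)·D = 9x³ − 36x². Remainder: −x² + 10x − 24.
Step 4: lead(−x² + 10x − 24) ÷ lead(D) = −x² ÷ −x = x. Subtract (x)·D = −x² + 4x. Remainder: 6x − 24.
Step 5: lead(6x − 24) ÷ lead(D) = 6x ÷ −x = −6. Subtract (−6)·D = 6x − 24. Remainder: 0.

R = [0]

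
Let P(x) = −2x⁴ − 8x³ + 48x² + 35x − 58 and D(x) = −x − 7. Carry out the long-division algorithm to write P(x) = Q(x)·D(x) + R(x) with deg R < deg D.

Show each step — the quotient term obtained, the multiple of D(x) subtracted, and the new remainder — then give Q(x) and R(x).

Q(x) = 2x³ − 6x² − 6x + 7; R(x) = −9

Step 1: lead(−2x⁴ − 8x³ + 48x² + 35x − 58) ÷ lead(D) = −2x⁴ ÷ −x = 2x³. Subtract (2x³)·D = −2x⁴ − 14x³. Remainder: 6x³ + 48x² + 35x − 58.
Step 2: lead(6x³ + 48x² + 35x − 58) ÷ lead(D) = 6x³ ÷ −x = −6x². Subtract (−6x²)·D = 6x³ + 42x². Remainder: 6x² + 35x − 58.
Step 3: lead(6x² + 35x − 58) ÷ lead(D) = 6x² ÷ −x = −6x. Subtract (−6x)·D = 6x² + 42x. Remainder: −7x − 58.
Step 4: lead(−7x − 58) ÷ lead(D) = −7x ÷ −x = 7. Subtract (7)·D = −7x − 49. Remainder: −9.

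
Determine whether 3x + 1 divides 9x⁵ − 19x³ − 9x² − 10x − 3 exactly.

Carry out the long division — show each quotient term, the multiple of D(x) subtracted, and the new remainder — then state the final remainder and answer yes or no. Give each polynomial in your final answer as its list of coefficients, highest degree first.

R = [0], so D(x) is a factor of P(x). yes

Step 1: lead(9x⁵ − 19x³ − 9x² − 10x − 3) ÷ lead(D) = 9x⁵ ÷ 3x = 3x⁴. Subtract (3x⁴)·D = 9x⁵ + 3x⁴. Remainder: −3x⁴ − 19x³ − 9x² − 10x − 3.
Step 2: lead(−3x⁴ − 19x³ − 9x² − 10x − 3) ÷ lead(D) = −3x⁴ ÷ 3x = −x³. Subtract (−x³)·D = −3x⁴ − x³. Remainder: −18x³ − 9x² − 10x − 3.
Step 3: lead(−18x³ − 9x² − 10x − 3) ÷ lead(D) = −18x³ ÷ 3x = −6x². Subtract (−6x²)·D = −18x³ − 6x². Remainder: −3x² − 10x − 3.
Step 4: lead(−3x² − 10x − 3) ÷ lead(D) = −3x² ÷ 3x = −x. Subtract (−x)·D = −3x² − x. Remainder: −9x − 3.
Step 5: lead(−9x − 3) ÷ lead(D) = −9x ÷ 3x = −3. Subtract (−3)·D = −9x − 3. Remainder: 0.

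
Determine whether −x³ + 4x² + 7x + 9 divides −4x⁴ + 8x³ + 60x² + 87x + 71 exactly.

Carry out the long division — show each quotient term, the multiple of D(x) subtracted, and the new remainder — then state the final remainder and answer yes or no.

Step 1: lead(−4x⁴ + 8x³ + 60x² + 87x + 71) ÷ lead(D) = −4x⁴ ÷ −x³ = 4x. Subtract (4x)·D = −4x⁴ + 16x³ + 28x² + 36x. Remainder: −8x³ + 32x² + 51x + 71.
Step 2: lead(−8x³ + 32x² + 51x + 71) ÷ lead(D) = −8x³ ÷ −x³ = 8. Subtract (8)·D = −8x³ + 32x² + 56x + 72. Remainder: −5x − 1.

R(x) = −5x − 1, so D(x) is not a factor of P(x). no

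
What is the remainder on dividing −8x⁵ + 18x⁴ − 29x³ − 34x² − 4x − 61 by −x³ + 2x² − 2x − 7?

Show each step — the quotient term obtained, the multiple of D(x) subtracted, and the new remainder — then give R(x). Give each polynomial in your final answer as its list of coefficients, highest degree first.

Step 1: lead(−8x⁵ + 18x⁴ − 29x³ − 34x² − 4x − 61) ÷ lead(D) = −8x⁵ ÷ −x³ = 8x². Subtract (8x²)·D = −8x⁵ + 16x⁴ − 16x³ − 56x². Remainder: 2x⁴ − 13x³ + 22x² − 4x − 61.
Step 2: lead(2x⁴ − 13x³ + 22x² − 4x − 61) ÷ lead(D) = 2x⁴ ÷ −x³ = −2x. Subtract (−2x)·D = 2x⁴ − 4x³ + 4x² + 14x. Remainder: −9x³ + 18x² − 18x − 61.
Step 3: lead(−9x³ + 18x² − 18x − 61) ÷ lead(D) = −9x³ ÷ −x³ = 9. Subtract (9)·D = −9x³ + 18x² − 18x − 63. Remainder: 2.

R = [2]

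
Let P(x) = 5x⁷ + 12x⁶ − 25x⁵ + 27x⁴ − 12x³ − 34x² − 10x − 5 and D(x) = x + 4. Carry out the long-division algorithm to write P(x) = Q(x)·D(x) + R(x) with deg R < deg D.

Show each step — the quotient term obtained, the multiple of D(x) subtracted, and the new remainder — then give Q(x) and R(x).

Q(x) = 5x⁶ − 8x⁵ + 7x⁴ − x³ − 8x² − 2x − 2; R(x) = 3

Step 1: lead(5x⁷ + 12x⁶ − 25x⁵ + 27x⁴ − 12x³ − 34x² − 10x − 5) ÷ lead(D) = 5x⁷ ÷ x = 5x⁶. Subtract (5x⁶)·D = 5x⁷ + 20x⁶. Remainder: −8x⁶ − 25x⁵ + 27x⁴ − 12x³ − 34x² − 10x − 5.
Step 2: lead(−8x⁶ − 25x⁵ + 27x⁴ − 12x³ − 34x² − 10x − 5) ÷ lead(D) = −8x⁶ ÷ x = −8x⁵. Subtract (−8x⁵)·D = −8x⁶ − 32x⁵. Remainder: 7x⁵ + 27x⁴ − 12x³ − 34x² − 10x − 5.
Step 3: lead(7x⁵ + 27x⁴ − 12x³ − 34x² − 10x − 5) ÷ lead(D) = 7x⁵ ÷ x = 7x⁴. Subtract (7x⁴)·D = 7x⁵ + 28x⁴. Remainder: −x⁴ − 12x³ − 34x² − 10x − 5.
Step 4: lead(−x⁴ − 12x³ − 34x² − 10x − 5) ÷ lead(D) = −x⁴ ÷ x = −x³. Subtract (−x³)·D = −x⁴ − 4x³. Remainder: −8x³ − 34x² − 10x − 5.
Step 5: lead(−8x³ − 34x² − 10x − 5) ÷ lead(D) = −8x³ ÷ x = −8x². Subtract (−8x²)·D = −8x³ − 32x². Remainder: −2x² − 10x − 5.
Step 6: lead(−2x² − 10x − 5) ÷ lead(D) = −2x² ÷ x = −2x. Subtract (−2x)·D = −2x² − 8x. Remainder: −2x − 5.
Step 7: lead(−2x − 5) ÷ lead(D) = −2x ÷ x = −2. Subtract (−2)·D = −2x − 8. Remainder: 3.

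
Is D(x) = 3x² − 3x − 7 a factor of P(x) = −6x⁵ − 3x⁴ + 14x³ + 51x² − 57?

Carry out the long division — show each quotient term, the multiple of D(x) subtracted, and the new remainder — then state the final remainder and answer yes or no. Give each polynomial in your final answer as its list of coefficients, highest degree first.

Step 1: lead(−6x⁵ − 3x⁴ + 14x³ + 51x² − 57) ÷ lead(D) = −6x⁵ ÷ 3x² = −2x³. Subtract (−2x³)·D = −6x⁵ + 6x⁴ + 14x³. Remainder: −9x⁴ + 51x² − 57.
Step 2: lead(−9x⁴ + 51x² − 57) ÷ lead(D) = −9x⁴ ÷ 3x² = −3x². Subtract (−3x²)·D = −9x⁴ + 9x³ + 21x². Remainder: −9x³ + 30x² − 57.
Step 3: lead(−9x³ + 30x² − 57) ÷ lead(D) = −9x³ ÷ 3x² = −3x. Subtract (−3x)·D = −9x³ + 9x² + 21x. Remainder: 21x² − 21x − 57.
Step 4: lead(21x² − 21x − 57) ÷ lead(D) = 21x² ÷ 3x² = 7. Subtract (7)·D = 21x² − 21x − 49. Remainder: −8.

R = [-8], so D(x) is not a factor of P(x). no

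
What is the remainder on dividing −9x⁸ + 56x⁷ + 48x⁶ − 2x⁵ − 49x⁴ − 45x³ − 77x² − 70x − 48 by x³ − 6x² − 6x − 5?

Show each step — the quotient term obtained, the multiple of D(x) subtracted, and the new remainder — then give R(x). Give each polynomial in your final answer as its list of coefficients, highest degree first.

Step 1: lead(−9x⁸ + 56x⁷ + 48x⁶ − 2x⁵ − 49x⁴ − 45x³ − 77x² − 70x − 48) ÷ lead(D) = −9x⁸ ÷ x³ = −9x⁵. Subtract (−9x⁵)·D = −9x⁸ + 54x⁷ + 54x⁶ + 45x⁵. Remainder: 2x⁷ − 6x⁶ − 47x⁵ − 49x⁴ − 45x³ − 77x² − 70x − 48.
Step 2: lead(2x⁷ − 6x⁶ − 47x⁵ − 49x⁴ − 45x³ − 77x² − 70x − 48) ÷ lead(D) = 2x⁷ ÷ x³ = 2x⁴. Subtract (2x⁴)·D = 2x⁷ − 12x⁶ − 12x⁵ − 10x⁴. Remainder: 6x⁶ − 35x⁵ − 39x⁴ − 45x³ − 77x² − 70x − 48.
Step 3: lead(6x⁶ − 35x⁵ − 39x⁴ − 45x³ − 77x² − 70x − 48) ÷ lead(D) = 6x⁶ ÷ x³ = 6x³. Subtract (6x³)·D = 6x⁶ − 36x⁵ − 36x⁴ − 30x³. Remainder: x⁵ − 3x⁴ − 15x³ − 77x² − 70x − 48.
Step 4: lead(x⁵ − 3x⁴ − 15x³ − 77x² − 70x − 48) ÷ lead(D) = x⁵ ÷ x³ = x². Subtract (x²)·D = x⁵ − 6x⁴ − 6x³ − 5x². Remainder: 3x⁴ − 9x³ − 72x² − 70x − 48.
Step 5: lead(3x⁴ − 9x³ − 72x² − 70x − 48) ÷ lead(D) = 3x⁴ ÷ x³ = 3x. Subtract (3x)·D = 3x⁴ − 18x³ − 18x² − 15x. Remainder: 9x³ − 54x² − 55x − 48.
Step 6: lead(9x³ − 54x² − 55x − 48) ÷ lead(D) = 9x³ ÷ x³ = 9. Subtract (9)·D = 9x³ − 54x² − 54x − 45. Remainder: −x − 3.

R = [-1, -3]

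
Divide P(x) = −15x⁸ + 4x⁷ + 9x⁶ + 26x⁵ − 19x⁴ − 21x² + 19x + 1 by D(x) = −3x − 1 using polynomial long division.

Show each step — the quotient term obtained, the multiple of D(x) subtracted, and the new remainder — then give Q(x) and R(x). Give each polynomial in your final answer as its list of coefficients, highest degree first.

Q = [5, -3, -2, -8, 9, -3, 8, -9]; R = [-8]

Step 1: lead(−15x⁸ + 4x⁷ + 9x⁶ + 26x⁵ − 19x⁴ − 21x² + 19x + 1) ÷ lead(D) = −15x⁸ ÷ −3x = 5x⁷. Subtract (5x⁷)·D = −15x⁸ − 5x⁷. Remainder: 9x⁷ + 9x⁶ + 26x⁵ − 19x⁴ − 21x² + 19x + 1.
Step 2: lead(9x⁷ + 9x⁶ + 26x⁵ − 19x⁴ − 21x² + 19x + 1) ÷ lead(D) = 9x⁷ ÷ −3x = −3x⁶. Subtract (−3x⁶)·D = 9x⁷ + 3x⁶. Remainder: 6x⁶ + 26x⁵ − 19x⁴ − 21x² + 19x + 1.
Step 3: lead(6x⁶ + 26x⁵ − 19x⁴ − 21x² + 19x + 1) ÷ lead(D) = 6x⁶ ÷ −3x = −2x⁵. Subtract (−2x⁵)·D = 6x⁶ + 2x⁵. Remainder: 24x⁵ − 19x⁴ − 21x² + 19x + 1.
Step 4: lead(24x⁵ − 19x⁴ − 21x² + 19x + 1) ÷ lead(D) = 24x⁵ ÷ −3x = −8x⁴. Subtract (−8x⁴)·D = 24x⁵ + 8x⁴. Remainder: −27x⁴ − 21x² + 19x + 1.
Step 5: lead(−27x⁴ − 21x² + 19x + 1) ÷ lead(D) = −27x⁴ ÷ −3x = 9x³. Subtract (9x³)·D = −27x⁴ − 9x³. Remainder: 9x³ − 21x² + 19x + 1.
Step 6: lead(9x³ − 21x² + 19x + 1) ÷ lead(D) = 9x³ ÷ −3x = −3x². Subtract (−3x²)·D = 9x³ + 3x². Remainder: −24x² + 19x + 1.
Step 7: lead(−24x² + 19x + 1) ÷ lead(D) = −24x² ÷ −3x = 8x. Subtract (8x)·D = −24x² − 8x. Remainder: 27x + 1.
Step 8: lead(27x + 1) ÷ lead(D) = 27x ÷ −3x = −9. Subtract (−9)·D = 27x + 9. Remainder: −8.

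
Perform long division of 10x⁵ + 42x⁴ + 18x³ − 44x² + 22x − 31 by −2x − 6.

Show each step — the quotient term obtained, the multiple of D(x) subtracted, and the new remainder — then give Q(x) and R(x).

Step 1: lead(10x⁵ + 42x⁴ + 18x³ − 44x² + 22x − 31) ÷ lead(D) = 10x⁵ ÷ −2x = −5x⁴. Subtract (−5x⁴)·D = 10x⁵ + 30x⁴. Remainder: 12x⁴ + 18x³ − 44x² + 22x − 31.
Step 2: lead(12x⁴ + 18x³ − 44x² + 22x − 31) ÷ lead(D) = 12x⁴ ÷ −2x = −6x³. Subtract (−6x³)·D = 12x⁴ + 36x³. Remainder: −18x³ − 44x² + 22x − 31.
Step 3: lead(−18x³ − 44x² + 22x − 31) ÷ lead(D) = −18x³ ÷ −2x = 9x². Subtract (9x²)·D = −18x³ − 54x². Remainder: 10x² + 22x − 31.
Step 4: lead(10x² + 22x − 31) ÷ lead(D) = 10x² ÷ −2x = −5x. Subtract (−5x)·D = 10x² + 30x. Remainder: −8x − 31.
Step 5: lead(−8x − 31) ÷ lead(D) = −8x ÷ −2x = 4. Subtract (4)·D = −8x − 24. Remainder: −7.

Q(x) = −5x⁴ − 6x³ + 9x² − 5x + 4; R(x) = −7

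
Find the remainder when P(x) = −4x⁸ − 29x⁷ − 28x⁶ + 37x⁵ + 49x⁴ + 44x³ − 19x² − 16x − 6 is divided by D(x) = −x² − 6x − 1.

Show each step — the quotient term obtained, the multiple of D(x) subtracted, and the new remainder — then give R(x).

R(x) = −4

Step 1: lead(−4x⁸ − 29x⁷ − 28x⁶ + 37x⁵ + 49x⁴ + 44x³ − 19x² − 16x − 6) ÷ lead(D) = −4x⁸ ÷ −x² = 4x⁶. Subtract (4x⁶)·D = −4x⁸ − 24x⁷ − 4x⁶. Remainder: −5x⁷ − 24x⁶ + 37x⁵ + 49x⁴ + 44x³ − 19x² − 16x − 6.
Step 2: lead(−5x⁷ − 24x⁶ + 37x⁵ + 49x⁴ + 44x³ − 19x² − 16x − 6) ÷ lead(D) = −5x⁷ ÷ −x² = 5x⁵. Subtract (5x⁵)·D = −5x⁷ − 30x⁶ − 5x⁵. Remainder: 6x⁶ + 42x⁵ + 49x⁴ + 44x³ − 19x² − 16x − 6.
Step 3: lead(6x⁶ + 42x⁵ + 49x⁴ + 44x³ − 19x² − 16x − 6) ÷ lead(D) = 6x⁶ ÷ −x² = −6x⁴. Subtract (−6x⁴)·D = 6x⁶ + 36x⁵ + 6x⁴. Remainder: 6x⁵ + 43x⁴ + 44x³ − 19x² − 16x − 6.
Step 4: lead(6x⁵ + 43x⁴ + 44x³ − 19x² − 16x − 6) ÷ lead(D) = 6x⁵ ÷ −x² = −6x³. Subtract (−6x³)·D = 6x⁵ + 36x⁴ + 6x³. Remainder: 7x⁴ + 38x³ − 19x² − 16x − 6.
Step 5: lead(7x⁴ + 38x³ − 19x² − 16x − 6) ÷ lead(D) = 7x⁴ ÷ −x² = −7x². Subtract (−7x²)·D = 7x⁴ + 42x³ + 7x². Remainder: −4x³ − 26x² − 16x − 6.
Step 6: lead(−4x³ − 26x² − 16x − 6) ÷ lead(D) = −4x³ ÷ −x² = 4x. Subtract (4x)·D = −4x³ − 24x² − 4x. Remainder: −2x² − 12x − 6.
Step 7: lead(−2x² − 12x − 6) ÷ lead(D) = −2x² ÷ −x² = 2. Subtract (2)·D = −2x² − 12x − 2. Remainder: −4.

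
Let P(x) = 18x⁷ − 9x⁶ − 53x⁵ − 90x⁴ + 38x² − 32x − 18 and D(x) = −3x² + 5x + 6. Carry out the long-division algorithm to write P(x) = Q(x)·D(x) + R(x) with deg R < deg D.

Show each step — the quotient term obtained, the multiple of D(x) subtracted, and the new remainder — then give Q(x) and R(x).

Step 1: lead(18x⁷ − 9x⁶ − 53x⁵ − 90x⁴ + 38x² − 32x − 18) ÷ lead(D) = 18x⁷ ÷ −3x² = −6x⁵. Subtract (−6x⁵)·D = 18x⁷ − 30x⁶ − 36x⁵. Remainder: 21x⁶ − 17x⁵ − 90x⁴ + 38x² − 32x − 18.
Step 2: lead(21x⁶ − 17x⁵ − 90x⁴ + 38x² − 32x − 18) ÷ lead(D) = 21x⁶ ÷ −3x² = −7x⁴. Subtract (−7x⁴)·D = 21x⁶ − 35x⁵ − 42x⁴. Remainder: 18x⁵ − 48x⁴ + 38x² − 32x − 18.
Step 3: lead(18x⁵ − 48x⁴ + 38x² − 32x − 18) ÷ lead(D) = 18x⁵ ÷ −3x² = −6x³. Subtract (−6x³)·D = 18x⁵ − 30x⁴ − 36x³. Remainder: −18x⁴ + 36x³ + 38x² − 32x − 18.
Step 4: lead(−18x⁴ + 36x³ + 38x² − 32x − 18) ÷ lead(D) = −18x⁴ ÷ −3x² = 6x². Subtract (6x²)·D = −18x⁴ + 30x³ + 36x². Remainder: 6x³ + 2x² − 32x − 18.
Step 5: lead(6x³ + 2x² − 32x − 18) ÷ lead(D) = 6x³ ÷ −3x² = −2x. Subtract (−2x)·D = 6x³ − 10x² − 12x. Remainder: 12x² − 20x − 18.
Step 6: lead(12x² − 20x − 18) ÷ lead(D) = 12x² ÷ −3x² = −4. Subtract (−4)·D = 12x² − 20x − 24. Remainder: 6.

Q(x) = −6x⁵ − 7x⁴ − 6x³ + 6x² − 2x − 4; R(x) = 6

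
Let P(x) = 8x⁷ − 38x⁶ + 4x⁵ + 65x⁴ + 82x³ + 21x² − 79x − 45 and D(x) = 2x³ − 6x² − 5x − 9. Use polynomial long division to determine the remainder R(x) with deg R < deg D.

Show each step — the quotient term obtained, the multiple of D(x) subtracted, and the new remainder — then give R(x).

R(x) = 0

Step 1: lead(8x⁷ − 38x⁶ + 4x⁵ + 65x⁴ + 82x³ + 21x² − 79x − 45) ÷ lead(D) = 8x⁷ ÷ 2x³ = 4x⁴. Subtract (4x⁴)·D = 8x⁷ − 24x⁶ − 20x⁵ − 36x⁴. Remainder: −14x⁶ + 24x⁵ + 101x⁴ + 82x³ + 21x² − 79x − 45.
Step 2: lead(−14x⁶ + 24x⁵ + 101x⁴ + 82x³ + 21x² − 79x − 45) ÷ lead(D) = −14x⁶ ÷ 2x³ = −7x³. Subtract (−7x³)·D = −14x⁶ + 42x⁵ + 35x⁴ + 63x³. Remainder: −18x⁵ + 66x⁴ + 19x³ + 21x² − 79x − 45.
Step 3: lead(−18x⁵ + 66x⁴ + 19x³ + 21x² − 79x − 45) ÷ lead(D) = −18x⁵ ÷ 2x³ = −9x². Subtract (−9x²)·D = −18x⁵ + 54x⁴ + 45x³ + 81x². Remainder: 12x⁴ − 26x³ − 60x² − 79x − 45.
Step 4: lead(12x⁴ − 26x³ − 60x² − 79x − 45) ÷ lead(D) = 12x⁴ ÷ 2x³ = 6x. Subtract (6x)·D = 12x⁴ − 36x³ − 30x² − 54x. Remainder: 10x³ − 30x² − 25x − 45.
Step 5: lead(10x³ − 30x² − 25x − 45) ÷ lead(D) = 10x³ ÷ 2x³ = 5. Subtract (5)·D = 10x³ − 30x² − 25x − 45. Remainder: 0.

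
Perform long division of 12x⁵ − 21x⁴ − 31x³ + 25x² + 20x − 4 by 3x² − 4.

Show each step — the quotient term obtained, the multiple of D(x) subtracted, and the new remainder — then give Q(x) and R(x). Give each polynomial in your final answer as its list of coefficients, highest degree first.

Step 1: lead(12x⁵ − 21x⁴ − 31x³ + 25x² + 20x − 4) ÷ lead(D) = 12x⁵ ÷ 3x² = 4x³. Subtract (4x³)·D = 12x⁵ − 16x³. Remainder: −21x⁴ − 15x³ + 25x² + 20x − 4.
Step 2: lead(−21x⁴ − 15x³ + 25x² + 20x − 4) ÷ lead(D) = −21x⁴ ÷ 3x² = −7x². Subtract (−7x²)·D = −21x⁴ + 28x². Remainder: −15x³ − 3x² + 20x − 4.
Step 3: lead(−15x³ − 3x² + 20x − 4) ÷ lead(D) = −15x³ ÷ 3x² = −5x. Subtract (−5x)·D = −15x³ + 20x. Remainder: −3x² − 4.
Step 4: lead(−3x² − 4) ÷ lead(D) = −3x² ÷ 3x² = −1. Subtract (−1)·D = −3x² + 4. Remainder: −8.

Q = [4, -7, -5, -1]; R = [-8]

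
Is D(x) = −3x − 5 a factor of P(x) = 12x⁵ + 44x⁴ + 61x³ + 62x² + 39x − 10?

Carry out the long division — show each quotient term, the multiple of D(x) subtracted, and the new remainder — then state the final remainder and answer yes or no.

R(x) = 0, so D(x) is a factor of P(x). yes

Step 1: lead(12x⁵ + 44x⁴ + 61x³ + 62x² + 39x − 10) ÷ lead(D) = 12x⁵ ÷ −3x = −4x⁴. Subtract (−4x⁴)·D = 12x⁵ + 20x⁴. Remainder: 24x⁴ + 61x³ + 62x² + 39x − 10.
Step 2: lead(24x⁴ + 61x³ + 62x² + 39x − 10) ÷ lead(D) = 24x⁴ ÷ −3x = −8x³. Subtract (−8x³)·D = 24x⁴ + 40x³. Remainder: 21x³ + 62x² + 39x − 10.
Step 3: lead(21x³ + 62x² + 39x − 10) ÷ lead(D) = 21x³ ÷ −3x = −7x². Subtract (−7x²)·D = 21x³ + 35x². Remainder: 27x² + 39x − 10.
Step 4: lead(27x² + 39x − 10) ÷ lead(D) = 27x² ÷ −3x = −9x. Subtract (−9x)·D = 27x² + 45x. Remainder: −6x − 10.
Step 5: lead(−6x − 10) ÷ lead(D) = −6x ÷ −3x = 2. Subtract (2)·D = −6x − 10. Remainder: 0.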